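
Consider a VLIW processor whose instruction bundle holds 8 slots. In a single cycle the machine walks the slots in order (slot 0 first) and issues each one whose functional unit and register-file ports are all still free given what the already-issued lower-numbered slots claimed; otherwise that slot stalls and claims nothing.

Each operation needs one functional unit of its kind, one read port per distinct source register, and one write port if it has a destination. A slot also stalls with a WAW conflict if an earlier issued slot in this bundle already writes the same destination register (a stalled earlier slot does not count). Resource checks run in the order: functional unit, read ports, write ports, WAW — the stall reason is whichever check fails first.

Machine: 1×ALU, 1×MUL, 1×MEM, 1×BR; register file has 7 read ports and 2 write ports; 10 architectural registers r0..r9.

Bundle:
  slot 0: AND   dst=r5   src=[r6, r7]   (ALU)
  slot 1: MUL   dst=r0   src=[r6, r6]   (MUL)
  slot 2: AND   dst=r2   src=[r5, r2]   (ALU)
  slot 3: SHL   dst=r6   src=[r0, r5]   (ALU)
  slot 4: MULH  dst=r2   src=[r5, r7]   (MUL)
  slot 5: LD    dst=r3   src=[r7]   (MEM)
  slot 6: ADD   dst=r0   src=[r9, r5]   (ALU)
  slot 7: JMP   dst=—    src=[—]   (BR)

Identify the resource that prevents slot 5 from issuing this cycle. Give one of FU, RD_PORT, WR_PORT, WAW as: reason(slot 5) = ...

(0) want 1×ALU +2rd +1wr — yes → AL0|MU1|ME1|BR1|rd5|wr1
(1) want 1×MUL +1rd +1wr — yes → AL0|MU0|ME1|BR1|rd4|wr0
(2) want 1×ALU +2rd +1wr — FU → AL0|MU0|ME1|BR1|rd4|wr0
(3) want 1×ALU +2rd +1wr — FU → AL0|MU0|ME1|BR1|rd4|wr0
(4) want 1×MUL +2rd +1wr — FU → AL0|MU0|ME1|BR1|rd4|wr0
(5) want 1×MEM +1rd +1wr — WR_PORT → AL0|MU0|ME1|BR1|rd4|wr0
(6) want 1×ALU +2rd +1wr — FU → AL0|MU0|ME1|BR1|rd4|wr0
(7) want 1×BR +0rd +0wr — yes → AL0|MU0|ME1|BR0|rd4|wr0

reason(slot 5) = WR_PORT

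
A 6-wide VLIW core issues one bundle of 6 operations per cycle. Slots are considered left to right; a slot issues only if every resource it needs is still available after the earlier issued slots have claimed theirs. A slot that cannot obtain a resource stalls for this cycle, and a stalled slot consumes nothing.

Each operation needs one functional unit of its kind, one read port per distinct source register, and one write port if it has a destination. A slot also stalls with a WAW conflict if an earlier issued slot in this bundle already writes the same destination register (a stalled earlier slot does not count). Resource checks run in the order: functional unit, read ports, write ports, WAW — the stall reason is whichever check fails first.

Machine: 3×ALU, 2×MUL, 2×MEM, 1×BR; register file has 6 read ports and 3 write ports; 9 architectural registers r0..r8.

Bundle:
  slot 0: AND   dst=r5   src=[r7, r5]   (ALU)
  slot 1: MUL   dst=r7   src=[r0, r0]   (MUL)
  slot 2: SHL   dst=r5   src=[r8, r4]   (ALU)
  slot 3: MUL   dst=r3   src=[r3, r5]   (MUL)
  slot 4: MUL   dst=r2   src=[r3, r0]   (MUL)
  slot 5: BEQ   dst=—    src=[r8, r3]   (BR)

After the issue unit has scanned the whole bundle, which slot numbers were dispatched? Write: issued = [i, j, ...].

issued = [0, 1, 3]

[0] ALU needs rd=2 wr=1: ok; after: ALU=2 MUL=2 MEM=2 BR=1, R=4, W=2
[1] MUL needs rd=1 wr=1: ok; after: ALU=2 MUL=1 MEM=2 BR=1, R=3, W=1
[2] ALU needs rd=2 wr=1: WAW; after: ALU=2 MUL=1 MEM=2 BR=1, R=3, W=1
[3] MUL needs rd=2 wr=1: ok; after: ALU=2 MUL=0 MEM=2 BR=1, R=1, W=0
[4] MUL needs rd=2 wr=1: FU; after: ALU=2 MUL=0 MEM=2 BR=1, R=1, W=0
[5] BR needs rd=2 wr=0: RD_PORT; after: ALU=2 MUL=0 MEM=2 BR=1, R=1, W=0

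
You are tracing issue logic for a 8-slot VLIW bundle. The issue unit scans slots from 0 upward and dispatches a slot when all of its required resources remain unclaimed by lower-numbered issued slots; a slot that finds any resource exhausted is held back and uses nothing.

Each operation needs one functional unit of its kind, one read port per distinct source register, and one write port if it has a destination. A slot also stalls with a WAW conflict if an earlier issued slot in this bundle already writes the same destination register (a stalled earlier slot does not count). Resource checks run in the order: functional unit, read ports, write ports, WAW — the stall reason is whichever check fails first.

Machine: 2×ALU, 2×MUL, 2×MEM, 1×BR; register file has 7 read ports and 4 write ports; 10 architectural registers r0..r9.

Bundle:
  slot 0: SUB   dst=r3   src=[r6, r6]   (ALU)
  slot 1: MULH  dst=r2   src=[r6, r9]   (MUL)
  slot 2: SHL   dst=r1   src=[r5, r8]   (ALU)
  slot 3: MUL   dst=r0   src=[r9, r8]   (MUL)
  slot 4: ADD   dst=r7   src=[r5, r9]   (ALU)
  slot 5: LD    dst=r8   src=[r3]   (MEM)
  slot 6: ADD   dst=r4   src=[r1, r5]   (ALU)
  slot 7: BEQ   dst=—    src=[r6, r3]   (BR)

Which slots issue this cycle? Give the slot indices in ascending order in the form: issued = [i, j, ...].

  0. ALU→r3 ⇒ go  {1A/2Mu/2Ld/1B | 6r 3w}
  1. MUL→r2 ⇒ go  {1A/1Mu/2Ld/1B | 4r 2w}
  2. ALU→r1 ⇒ go  {0A/1Mu/2Ld/1B | 2r 1w}
  3. MUL→r0 ⇒ go  {0A/0Mu/2Ld/1B | 0r 0w}
  4. ALU→r7 ⇒ no(FU)  {0A/0Mu/2Ld/1B | 0r 0w}
  5. MEM→r8 ⇒ no(RD_PORT)  {0A/0Mu/2Ld/1B | 0r 0w}
  6. ALU→r4 ⇒ no(FU)  {0A/0Mu/2Ld/1B | 0r 0w}
  7. BR ⇒ no(RD_PORT)  {0A/0Mu/2Ld/1B | 0r 0w}

issued = [0, 1, 2, 3]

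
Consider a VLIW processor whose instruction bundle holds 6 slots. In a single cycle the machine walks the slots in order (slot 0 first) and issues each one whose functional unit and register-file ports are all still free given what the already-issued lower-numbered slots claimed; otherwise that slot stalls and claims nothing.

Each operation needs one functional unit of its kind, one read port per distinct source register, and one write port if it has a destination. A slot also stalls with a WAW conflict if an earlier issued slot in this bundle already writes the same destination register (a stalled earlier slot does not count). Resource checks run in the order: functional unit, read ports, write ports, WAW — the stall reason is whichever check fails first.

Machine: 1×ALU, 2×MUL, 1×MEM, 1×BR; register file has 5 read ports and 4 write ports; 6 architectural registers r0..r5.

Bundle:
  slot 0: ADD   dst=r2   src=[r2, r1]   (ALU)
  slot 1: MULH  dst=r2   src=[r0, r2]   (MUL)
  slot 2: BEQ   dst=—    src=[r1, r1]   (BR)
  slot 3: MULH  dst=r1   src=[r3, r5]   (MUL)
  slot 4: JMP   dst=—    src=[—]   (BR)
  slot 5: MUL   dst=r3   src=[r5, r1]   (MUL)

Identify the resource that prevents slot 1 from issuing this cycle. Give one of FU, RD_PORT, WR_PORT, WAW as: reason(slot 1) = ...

[0] ALU needs rd=2 wr=1: ok; after: ALU=0 MUL=2 MEM=1 BR=1, R=3, W=3
[1] MUL needs rd=2 wr=1: WAW; after: ALU=0 MUL=2 MEM=1 BR=1, R=3, W=3
[2] BR needs rd=1 wr=0: ok; after: ALU=0 MUL=2 MEM=1 BR=0, R=2, W=3
[3] MUL needs rd=2 wr=1: ok; after: ALU=0 MUL=1 MEM=1 BR=0, R=0, W=2
[4] BR needs rd=0 wr=0: FU; after: ALU=0 MUL=1 MEM=1 BR=0, R=0, W=2
[5] MUL needs rd=2 wr=1: RD_PORT; after: ALU=0 MUL=1 MEM=1 BR=0, R=0, W=2

reason(slot 1) = WAW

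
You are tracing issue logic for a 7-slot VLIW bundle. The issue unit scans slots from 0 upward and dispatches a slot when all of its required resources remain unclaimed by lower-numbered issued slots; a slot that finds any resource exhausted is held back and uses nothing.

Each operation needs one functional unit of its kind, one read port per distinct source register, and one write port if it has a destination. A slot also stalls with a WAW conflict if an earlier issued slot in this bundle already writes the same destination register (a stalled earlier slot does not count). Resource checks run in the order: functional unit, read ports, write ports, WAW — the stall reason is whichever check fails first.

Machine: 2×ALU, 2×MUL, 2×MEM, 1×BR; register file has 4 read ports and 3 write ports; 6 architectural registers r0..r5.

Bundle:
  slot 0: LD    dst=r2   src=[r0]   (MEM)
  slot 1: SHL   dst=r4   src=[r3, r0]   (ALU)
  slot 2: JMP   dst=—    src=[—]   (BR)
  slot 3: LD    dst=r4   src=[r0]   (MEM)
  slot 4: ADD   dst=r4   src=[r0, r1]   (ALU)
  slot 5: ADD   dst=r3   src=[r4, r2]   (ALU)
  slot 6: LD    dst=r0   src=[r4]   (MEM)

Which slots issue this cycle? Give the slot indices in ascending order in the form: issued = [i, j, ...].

slot 0 (MEM): ISSUE — free A2,Mu2,Ld1,B1 rp3 wp2
slot 1 (ALU): ISSUE — free A1,Mu2,Ld1,B1 rp1 wp1
slot 2 (BR): ISSUE — free A1,Mu2,Ld1,B0 rp1 wp1
slot 3 (MEM): stall WAW — free A1,Mu2,Ld1,B0 rp1 wp1
slot 4 (ALU): stall RD_PORT — free A1,Mu2,Ld1,B0 rp1 wp1
slot 5 (ALU): stall RD_PORT — free A1,Mu2,Ld1,B0 rp1 wp1
slot 6 (MEM): ISSUE — free A1,Mu2,Ld0,B0 rp0 wp0

issued = [0, 1, 2, 6]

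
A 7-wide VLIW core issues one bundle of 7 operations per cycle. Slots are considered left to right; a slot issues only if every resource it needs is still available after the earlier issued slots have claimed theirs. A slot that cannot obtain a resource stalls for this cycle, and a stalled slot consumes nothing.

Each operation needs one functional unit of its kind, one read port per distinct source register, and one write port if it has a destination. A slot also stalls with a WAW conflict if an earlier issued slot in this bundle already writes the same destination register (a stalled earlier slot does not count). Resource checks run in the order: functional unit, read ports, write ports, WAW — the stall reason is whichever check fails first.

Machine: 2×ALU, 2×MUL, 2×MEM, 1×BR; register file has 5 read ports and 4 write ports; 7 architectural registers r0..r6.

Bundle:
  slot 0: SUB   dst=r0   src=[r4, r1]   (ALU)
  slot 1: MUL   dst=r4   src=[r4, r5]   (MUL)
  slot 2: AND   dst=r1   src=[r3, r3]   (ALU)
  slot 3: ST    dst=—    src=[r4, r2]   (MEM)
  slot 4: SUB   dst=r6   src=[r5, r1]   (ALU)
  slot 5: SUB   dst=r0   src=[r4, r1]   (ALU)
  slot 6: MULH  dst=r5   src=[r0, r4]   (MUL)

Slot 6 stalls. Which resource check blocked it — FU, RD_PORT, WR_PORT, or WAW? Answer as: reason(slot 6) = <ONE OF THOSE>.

reason(slot 6) = RD_PORT

#0 ALU src=r4,r1 dispatched  <A:1 Mu:2 Ld:2 B:1 rd:3 wr:3>
#1 MUL src=r4,r5 dispatched  <A:1 Mu:1 Ld:2 B:1 rd:1 wr:2>
#2 ALU src=r3,r3 dispatched  <A:0 Mu:1 Ld:2 B:1 rd:0 wr:1>
#3 MEM src=r4,r2 held:RD_PORT  <A:0 Mu:1 Ld:2 B:1 rd:0 wr:1>
#4 ALU src=r5,r1 held:FU  <A:0 Mu:1 Ld:2 B:1 rd:0 wr:1>
#5 ALU src=r4,r1 held:FU  <A:0 Mu:1 Ld:2 B:1 rd:0 wr:1>
#6 MUL src=r0,r4 held:RD_PORT  <A:0 Mu:1 Ld:2 B:1 rd:0 wr:1>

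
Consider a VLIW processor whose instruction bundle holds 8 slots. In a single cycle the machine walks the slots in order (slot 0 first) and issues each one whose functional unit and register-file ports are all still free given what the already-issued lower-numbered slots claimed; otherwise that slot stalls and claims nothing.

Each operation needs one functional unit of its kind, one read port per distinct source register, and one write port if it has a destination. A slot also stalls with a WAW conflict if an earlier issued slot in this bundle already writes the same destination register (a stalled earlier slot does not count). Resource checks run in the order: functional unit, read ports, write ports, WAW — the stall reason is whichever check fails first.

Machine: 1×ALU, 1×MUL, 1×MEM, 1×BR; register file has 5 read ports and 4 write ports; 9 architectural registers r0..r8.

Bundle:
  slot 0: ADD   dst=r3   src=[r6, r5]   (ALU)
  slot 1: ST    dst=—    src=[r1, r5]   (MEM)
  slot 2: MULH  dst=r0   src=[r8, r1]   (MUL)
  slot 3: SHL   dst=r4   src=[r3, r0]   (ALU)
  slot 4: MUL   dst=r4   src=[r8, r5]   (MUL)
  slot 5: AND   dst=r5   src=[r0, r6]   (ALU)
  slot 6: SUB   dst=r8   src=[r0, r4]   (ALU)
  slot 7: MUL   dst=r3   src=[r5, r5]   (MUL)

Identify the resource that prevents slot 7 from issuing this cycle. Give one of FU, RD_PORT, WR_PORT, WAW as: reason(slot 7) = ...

reason(slot 7) = WAW

slot 0 (ALU): ISSUE — free A0,Mu1,Ld1,B1 rp3 wp3
slot 1 (MEM): ISSUE — free A0,Mu1,Ld0,B1 rp1 wp3
slot 2 (MUL): stall RD_PORT — free A0,Mu1,Ld0,B1 rp1 wp3
slot 3 (ALU): stall FU — free A0,Mu1,Ld0,B1 rp1 wp3
slot 4 (MUL): stall RD_PORT — free A0,Mu1,Ld0,B1 rp1 wp3
slot 5 (ALU): stall FU — free A0,Mu1,Ld0,B1 rp1 wp3
slot 6 (ALU): stall FU — free A0,Mu1,Ld0,B1 rp1 wp3
slot 7 (MUL): stall WAW — free A0,Mu1,Ld0,B1 rp1 wp3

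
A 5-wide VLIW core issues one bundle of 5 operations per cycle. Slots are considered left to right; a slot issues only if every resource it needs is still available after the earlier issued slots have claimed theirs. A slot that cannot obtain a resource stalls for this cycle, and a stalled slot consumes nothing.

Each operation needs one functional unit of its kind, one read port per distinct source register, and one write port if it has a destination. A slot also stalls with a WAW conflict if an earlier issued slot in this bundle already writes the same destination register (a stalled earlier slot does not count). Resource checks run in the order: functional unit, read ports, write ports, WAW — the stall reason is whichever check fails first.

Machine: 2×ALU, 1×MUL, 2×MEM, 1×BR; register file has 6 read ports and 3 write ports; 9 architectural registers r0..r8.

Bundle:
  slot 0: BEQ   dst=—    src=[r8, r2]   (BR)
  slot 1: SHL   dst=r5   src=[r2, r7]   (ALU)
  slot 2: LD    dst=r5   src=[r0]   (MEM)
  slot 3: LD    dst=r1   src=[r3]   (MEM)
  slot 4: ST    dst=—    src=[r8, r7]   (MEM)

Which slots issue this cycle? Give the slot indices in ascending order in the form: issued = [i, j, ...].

issued = [0, 1, 3]

(0) want 1×BR +2rd +0wr — yes → AL2|MU1|ME2|BR0|rd4|wr3
(1) want 1×ALU +2rd +1wr — yes → AL1|MU1|ME2|BR0|rd2|wr2
(2) want 1×MEM +1rd +1wr — WAW → AL1|MU1|ME2|BR0|rd2|wr2
(3) want 1×MEM +1rd +1wr — yes → AL1|MU1|ME1|BR0|rd1|wr1
(4) want 1×MEM +2rd +0wr — RD_PORT → AL1|MU1|ME1|BR0|rd1|wr1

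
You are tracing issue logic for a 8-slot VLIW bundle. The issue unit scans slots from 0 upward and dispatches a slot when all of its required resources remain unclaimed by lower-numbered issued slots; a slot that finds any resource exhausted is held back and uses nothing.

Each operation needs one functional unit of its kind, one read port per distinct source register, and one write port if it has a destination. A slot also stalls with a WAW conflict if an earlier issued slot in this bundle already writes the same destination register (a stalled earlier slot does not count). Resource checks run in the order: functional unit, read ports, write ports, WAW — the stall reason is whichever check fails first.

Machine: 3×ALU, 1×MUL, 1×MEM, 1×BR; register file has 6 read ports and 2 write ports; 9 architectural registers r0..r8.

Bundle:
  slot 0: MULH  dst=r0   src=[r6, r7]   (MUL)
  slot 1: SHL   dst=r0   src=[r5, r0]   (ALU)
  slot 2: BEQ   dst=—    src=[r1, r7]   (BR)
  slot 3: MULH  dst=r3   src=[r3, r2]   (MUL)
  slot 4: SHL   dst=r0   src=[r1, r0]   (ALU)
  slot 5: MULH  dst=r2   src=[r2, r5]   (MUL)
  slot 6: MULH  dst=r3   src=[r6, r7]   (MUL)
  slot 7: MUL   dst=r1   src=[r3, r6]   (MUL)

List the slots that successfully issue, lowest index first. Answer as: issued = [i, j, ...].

(0) want 1×MUL +2rd +1wr — yes → AL3|MU0|ME1|BR1|rd4|wr1
(1) want 1×ALU +2rd +1wr — WAW → AL3|MU0|ME1|BR1|rd4|wr1
(2) want 1×BR +2rd +0wr — yes → AL3|MU0|ME1|BR0|rd2|wr1
(3) want 1×MUL +2rd +1wr — FU → AL3|MU0|ME1|BR0|rd2|wr1
(4) want 1×ALU +2rd +1wr — WAW → AL3|MU0|ME1|BR0|rd2|wr1
(5) want 1×MUL +2rd +1wr — FU → AL3|MU0|ME1|BR0|rd2|wr1
(6) want 1×MUL +2rd +1wr — FU → AL3|MU0|ME1|BR0|rd2|wr1
(7) want 1×MUL +2rd +1wr — FU → AL3|MU0|ME1|BR0|rd2|wr1

issued = [0, 2]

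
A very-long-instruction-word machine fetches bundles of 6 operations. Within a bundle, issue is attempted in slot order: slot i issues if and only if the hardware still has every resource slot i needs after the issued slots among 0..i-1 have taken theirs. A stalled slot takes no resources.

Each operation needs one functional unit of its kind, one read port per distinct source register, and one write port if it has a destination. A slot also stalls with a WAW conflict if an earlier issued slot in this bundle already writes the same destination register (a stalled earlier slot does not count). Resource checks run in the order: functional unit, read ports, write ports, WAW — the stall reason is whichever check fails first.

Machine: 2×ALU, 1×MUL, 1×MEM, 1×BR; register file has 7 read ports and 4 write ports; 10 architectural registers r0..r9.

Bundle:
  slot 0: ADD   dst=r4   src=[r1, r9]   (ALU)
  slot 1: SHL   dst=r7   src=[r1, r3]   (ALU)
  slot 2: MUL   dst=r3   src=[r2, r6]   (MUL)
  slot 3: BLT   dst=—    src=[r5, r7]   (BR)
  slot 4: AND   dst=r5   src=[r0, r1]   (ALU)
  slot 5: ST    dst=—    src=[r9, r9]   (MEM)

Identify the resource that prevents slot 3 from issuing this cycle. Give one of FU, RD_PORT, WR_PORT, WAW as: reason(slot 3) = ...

  0. ALU→r4 ⇒ go  {1A/1Mu/1Ld/1B | 5r 3w}
  1. ALU→r7 ⇒ go  {0A/1Mu/1Ld/1B | 3r 2w}
  2. MUL→r3 ⇒ go  {0A/0Mu/1Ld/1B | 1r 1w}
  3. BR ⇒ no(RD_PORT)  {0A/0Mu/1Ld/1B | 1r 1w}
  4. ALU→r5 ⇒ no(FU)  {0A/0Mu/1Ld/1B | 1r 1w}
  5. MEM ⇒ go  {0A/0Mu/0Ld/1B | 0r 1w}

reason(slot 3) = RD_PORT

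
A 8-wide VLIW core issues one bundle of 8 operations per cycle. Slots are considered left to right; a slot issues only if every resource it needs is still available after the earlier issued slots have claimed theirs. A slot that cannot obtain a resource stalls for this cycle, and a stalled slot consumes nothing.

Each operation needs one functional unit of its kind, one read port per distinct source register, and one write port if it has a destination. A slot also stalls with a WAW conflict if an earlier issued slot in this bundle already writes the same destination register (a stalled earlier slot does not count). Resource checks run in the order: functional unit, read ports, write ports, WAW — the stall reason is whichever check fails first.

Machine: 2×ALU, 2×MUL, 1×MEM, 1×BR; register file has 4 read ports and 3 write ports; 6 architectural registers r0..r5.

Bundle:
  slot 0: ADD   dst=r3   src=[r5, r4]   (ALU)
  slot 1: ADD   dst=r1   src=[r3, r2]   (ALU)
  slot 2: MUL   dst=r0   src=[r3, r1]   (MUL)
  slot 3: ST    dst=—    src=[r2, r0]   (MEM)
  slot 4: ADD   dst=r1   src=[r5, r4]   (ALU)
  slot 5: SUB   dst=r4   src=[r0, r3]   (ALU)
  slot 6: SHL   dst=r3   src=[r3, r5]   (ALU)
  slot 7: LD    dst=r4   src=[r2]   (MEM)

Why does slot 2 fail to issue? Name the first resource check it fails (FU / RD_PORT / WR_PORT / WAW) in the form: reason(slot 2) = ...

reason(slot 2) = RD_PORT

[0] ALU needs rd=2 wr=1: ok; after: ALU=1 MUL=2 MEM=1 BR=1, R=2, W=2
[1] ALU needs rd=2 wr=1: ok; after: ALU=0 MUL=2 MEM=1 BR=1, R=0, W=1
[2] MUL needs rd=2 wr=1: RD_PORT; after: ALU=0 MUL=2 MEM=1 BR=1, R=0, W=1
[3] MEM needs rd=2 wr=0: RD_PORT; after: ALU=0 MUL=2 MEM=1 BR=1, R=0, W=1
[4] ALU needs rd=2 wr=1: FU; after: ALU=0 MUL=2 MEM=1 BR=1, R=0, W=1
[5] ALU needs rd=2 wr=1: FU; after: ALU=0 MUL=2 MEM=1 BR=1, R=0, W=1
[6] ALU needs rd=2 wr=1: FU; after: ALU=0 MUL=2 MEM=1 BR=1, R=0, W=1
[7] MEM needs rd=1 wr=1: RD_PORT; after: ALU=0 MUL=2 MEM=1 BR=1, R=0, W=1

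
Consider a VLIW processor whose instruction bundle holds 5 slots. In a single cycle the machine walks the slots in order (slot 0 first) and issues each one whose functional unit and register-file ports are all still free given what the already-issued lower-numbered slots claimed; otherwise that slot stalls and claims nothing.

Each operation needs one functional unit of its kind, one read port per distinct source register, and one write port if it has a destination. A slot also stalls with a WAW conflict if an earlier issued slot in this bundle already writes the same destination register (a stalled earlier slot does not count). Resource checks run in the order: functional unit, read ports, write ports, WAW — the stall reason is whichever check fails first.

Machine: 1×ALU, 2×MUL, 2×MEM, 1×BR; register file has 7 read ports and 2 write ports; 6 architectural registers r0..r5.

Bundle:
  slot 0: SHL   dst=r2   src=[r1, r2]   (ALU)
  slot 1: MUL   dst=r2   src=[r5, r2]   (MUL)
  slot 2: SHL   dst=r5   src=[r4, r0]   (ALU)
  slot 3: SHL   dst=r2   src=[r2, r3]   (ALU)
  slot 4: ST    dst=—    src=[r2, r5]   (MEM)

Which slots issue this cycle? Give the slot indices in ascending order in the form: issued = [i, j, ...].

  0. ALU→r2 ⇒ go  {0A/2Mu/2Ld/1B | 5r 1w}
  1. MUL→r2 ⇒ no(WAW)  {0A/2Mu/2Ld/1B | 5r 1w}
  2. ALU→r5 ⇒ no(FU)  {0A/2Mu/2Ld/1B | 5r 1w}
  3. ALU→r2 ⇒ no(FU)  {0A/2Mu/2Ld/1B | 5r 1w}
  4. MEM ⇒ go  {0A/2Mu/1Ld/1B | 3r 1w}

issued = [0, 4]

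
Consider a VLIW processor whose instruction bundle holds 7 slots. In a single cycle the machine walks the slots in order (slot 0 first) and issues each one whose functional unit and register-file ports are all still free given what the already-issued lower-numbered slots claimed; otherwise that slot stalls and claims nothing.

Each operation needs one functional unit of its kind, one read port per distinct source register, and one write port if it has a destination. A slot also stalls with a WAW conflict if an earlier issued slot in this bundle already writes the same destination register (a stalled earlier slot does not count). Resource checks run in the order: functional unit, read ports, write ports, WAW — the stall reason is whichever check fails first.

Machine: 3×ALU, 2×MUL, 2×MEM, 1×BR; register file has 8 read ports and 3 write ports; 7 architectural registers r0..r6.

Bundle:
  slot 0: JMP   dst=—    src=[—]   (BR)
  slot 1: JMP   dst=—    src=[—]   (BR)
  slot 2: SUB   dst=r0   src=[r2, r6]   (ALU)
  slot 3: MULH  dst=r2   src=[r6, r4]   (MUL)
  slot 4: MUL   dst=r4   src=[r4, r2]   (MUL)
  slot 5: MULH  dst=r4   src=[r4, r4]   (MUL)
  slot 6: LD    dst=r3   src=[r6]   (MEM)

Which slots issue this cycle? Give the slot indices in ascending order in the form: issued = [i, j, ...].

(0) want 1×BR +0rd +0wr — yes → AL3|MU2|ME2|BR0|rd8|wr3
(1) want 1×BR +0rd +0wr — FU → AL3|MU2|ME2|BR0|rd8|wr3
(2) want 1×ALU +2rd +1wr — yes → AL2|MU2|ME2|BR0|rd6|wr2
(3) want 1×MUL +2rd +1wr — yes → AL2|MU1|ME2|BR0|rd4|wr1
(4) want 1×MUL +2rd +1wr — yes → AL2|MU0|ME2|BR0|rd2|wr0
(5) want 1×MUL +1rd +1wr — FU → AL2|MU0|ME2|BR0|rd2|wr0
(6) want 1×MEM +1rd +1wr — WR_PORT → AL2|MU0|ME2|BR0|rd2|wr0

issued = [0, 2, 3, 4]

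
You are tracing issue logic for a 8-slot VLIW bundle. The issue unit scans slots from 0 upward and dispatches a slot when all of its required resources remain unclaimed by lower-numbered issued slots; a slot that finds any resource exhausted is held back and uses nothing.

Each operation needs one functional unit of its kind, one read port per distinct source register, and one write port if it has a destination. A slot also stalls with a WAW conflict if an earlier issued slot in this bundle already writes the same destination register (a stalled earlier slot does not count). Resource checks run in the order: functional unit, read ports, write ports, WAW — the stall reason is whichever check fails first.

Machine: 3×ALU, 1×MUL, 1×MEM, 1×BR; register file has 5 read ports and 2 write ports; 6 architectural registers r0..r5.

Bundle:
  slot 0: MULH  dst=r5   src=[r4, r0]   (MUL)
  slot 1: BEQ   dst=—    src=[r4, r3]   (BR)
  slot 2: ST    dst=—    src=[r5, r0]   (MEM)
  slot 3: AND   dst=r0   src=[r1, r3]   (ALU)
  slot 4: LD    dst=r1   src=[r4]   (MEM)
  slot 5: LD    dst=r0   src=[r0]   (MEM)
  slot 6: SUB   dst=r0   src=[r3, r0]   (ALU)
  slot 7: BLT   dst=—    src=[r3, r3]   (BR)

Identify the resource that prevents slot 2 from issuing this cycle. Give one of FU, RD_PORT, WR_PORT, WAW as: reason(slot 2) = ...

[0] MUL needs rd=2 wr=1: ok; after: ALU=3 MUL=0 MEM=1 BR=1, R=3, W=1
[1] BR needs rd=2 wr=0: ok; after: ALU=3 MUL=0 MEM=1 BR=0, R=1, W=1
[2] MEM needs rd=2 wr=0: RD_PORT; after: ALU=3 MUL=0 MEM=1 BR=0, R=1, W=1
[3] ALU needs rd=2 wr=1: RD_PORT; after: ALU=3 MUL=0 MEM=1 BR=0, R=1, W=1
[4] MEM needs rd=1 wr=1: ok; after: ALU=3 MUL=0 MEM=0 BR=0, R=0, W=0
[5] MEM needs rd=1 wr=1: FU; after: ALU=3 MUL=0 MEM=0 BR=0, R=0, W=0
[6] ALU needs rd=2 wr=1: RD_PORT; after: ALU=3 MUL=0 MEM=0 BR=0, R=0, W=0
[7] BR needs rd=1 wr=0: FU; after: ALU=3 MUL=0 MEM=0 BR=0, R=0, W=0

reason(slot 2) = RD_PORT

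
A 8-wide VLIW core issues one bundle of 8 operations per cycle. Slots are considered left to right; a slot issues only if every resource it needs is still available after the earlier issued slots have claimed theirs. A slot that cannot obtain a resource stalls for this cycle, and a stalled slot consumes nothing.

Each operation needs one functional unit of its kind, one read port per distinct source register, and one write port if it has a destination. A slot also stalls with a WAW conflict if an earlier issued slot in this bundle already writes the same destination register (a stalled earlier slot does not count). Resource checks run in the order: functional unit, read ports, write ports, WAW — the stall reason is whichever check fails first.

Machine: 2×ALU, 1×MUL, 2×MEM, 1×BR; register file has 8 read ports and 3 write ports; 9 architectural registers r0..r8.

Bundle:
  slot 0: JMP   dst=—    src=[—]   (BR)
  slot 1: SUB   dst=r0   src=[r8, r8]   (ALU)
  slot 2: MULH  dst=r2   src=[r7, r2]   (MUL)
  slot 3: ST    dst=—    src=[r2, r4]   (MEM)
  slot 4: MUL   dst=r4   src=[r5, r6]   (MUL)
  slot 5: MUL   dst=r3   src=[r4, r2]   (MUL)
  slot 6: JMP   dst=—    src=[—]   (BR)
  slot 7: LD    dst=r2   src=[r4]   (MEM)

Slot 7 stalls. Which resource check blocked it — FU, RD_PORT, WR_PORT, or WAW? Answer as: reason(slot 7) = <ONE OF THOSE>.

reason(slot 7) = WAW

slot 0 (BR): ISSUE — free A2,Mu1,Ld2,B0 rp8 wp3
slot 1 (ALU): ISSUE — free A1,Mu1,Ld2,B0 rp7 wp2
slot 2 (MUL): ISSUE — free A1,Mu0,Ld2,B0 rp5 wp1
slot 3 (MEM): ISSUE — free A1,Mu0,Ld1,B0 rp3 wp1
slot 4 (MUL): stall FU — free A1,Mu0,Ld1,B0 rp3 wp1
slot 5 (MUL): stall FU — free A1,Mu0,Ld1,B0 rp3 wp1
slot 6 (BR): stall FU — free A1,Mu0,Ld1,B0 rp3 wp1
slot 7 (MEM): stall WAW — free A1,Mu0,Ld1,B0 rp3 wp1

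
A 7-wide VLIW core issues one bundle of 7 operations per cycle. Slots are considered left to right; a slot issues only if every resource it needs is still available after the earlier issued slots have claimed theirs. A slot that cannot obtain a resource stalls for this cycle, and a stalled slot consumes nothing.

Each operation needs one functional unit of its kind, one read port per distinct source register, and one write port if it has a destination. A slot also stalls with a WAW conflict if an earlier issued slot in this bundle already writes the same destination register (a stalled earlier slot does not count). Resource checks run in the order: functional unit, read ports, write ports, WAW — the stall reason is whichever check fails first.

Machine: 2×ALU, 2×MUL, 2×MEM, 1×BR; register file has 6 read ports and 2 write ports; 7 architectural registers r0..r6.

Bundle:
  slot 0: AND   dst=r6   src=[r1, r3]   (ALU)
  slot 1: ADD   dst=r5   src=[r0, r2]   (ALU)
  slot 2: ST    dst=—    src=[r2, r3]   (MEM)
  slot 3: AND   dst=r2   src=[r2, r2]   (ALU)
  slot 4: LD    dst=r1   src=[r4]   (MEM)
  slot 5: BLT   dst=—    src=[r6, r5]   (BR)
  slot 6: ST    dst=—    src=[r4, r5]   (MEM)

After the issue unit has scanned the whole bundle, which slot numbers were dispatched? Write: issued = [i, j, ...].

(0) want 1×ALU +2rd +1wr — yes → AL1|MU2|ME2|BR1|rd4|wr1
(1) want 1×ALU +2rd +1wr — yes → AL0|MU2|ME2|BR1|rd2|wr0
(2) want 1×MEM +2rd +0wr — yes → AL0|MU2|ME1|BR1|rd0|wr0
(3) want 1×ALU +1rd +1wr — FU → AL0|MU2|ME1|BR1|rd0|wr0
(4) want 1×MEM +1rd +1wr — RD_PORT → AL0|MU2|ME1|BR1|rd0|wr0
(5) want 1×BR +2rd +0wr — RD_PORT → AL0|MU2|ME1|BR1|rd0|wr0
(6) want 1×MEM +2rd +0wr — RD_PORT → AL0|MU2|ME1|BR1|rd0|wr0

issued = [0, 1, 2]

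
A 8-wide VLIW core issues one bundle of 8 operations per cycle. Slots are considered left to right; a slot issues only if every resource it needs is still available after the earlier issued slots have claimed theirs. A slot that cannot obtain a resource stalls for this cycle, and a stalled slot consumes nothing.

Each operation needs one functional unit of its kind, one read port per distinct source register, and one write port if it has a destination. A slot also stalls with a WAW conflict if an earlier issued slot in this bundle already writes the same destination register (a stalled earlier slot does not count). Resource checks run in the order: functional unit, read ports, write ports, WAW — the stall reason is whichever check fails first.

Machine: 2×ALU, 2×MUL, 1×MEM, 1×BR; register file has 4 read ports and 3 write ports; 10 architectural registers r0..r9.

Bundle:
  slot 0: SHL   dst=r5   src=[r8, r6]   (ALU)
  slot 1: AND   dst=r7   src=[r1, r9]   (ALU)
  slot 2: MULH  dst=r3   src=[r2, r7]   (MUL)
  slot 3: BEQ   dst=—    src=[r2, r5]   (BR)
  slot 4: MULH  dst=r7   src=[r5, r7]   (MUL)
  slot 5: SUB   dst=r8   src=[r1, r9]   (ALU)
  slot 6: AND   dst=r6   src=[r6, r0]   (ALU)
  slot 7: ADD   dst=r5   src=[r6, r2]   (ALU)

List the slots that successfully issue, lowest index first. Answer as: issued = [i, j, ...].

issued = [0, 1]

slot 0 (ALU): ISSUE — free A1,Mu2,Ld1,B1 rp2 wp2
slot 1 (ALU): ISSUE — free A0,Mu2,Ld1,B1 rp0 wp1
slot 2 (MUL): stall RD_PORT — free A0,Mu2,Ld1,B1 rp0 wp1
slot 3 (BR): stall RD_PORT — free A0,Mu2,Ld1,B1 rp0 wp1
slot 4 (MUL): stall RD_PORT — free A0,Mu2,Ld1,B1 rp0 wp1
slot 5 (ALU): stall FU — free A0,Mu2,Ld1,B1 rp0 wp1
slot 6 (ALU): stall FU — free A0,Mu2,Ld1,B1 rp0 wp1
slot 7 (ALU): stall FU — free A0,Mu2,Ld1,B1 rp0 wp1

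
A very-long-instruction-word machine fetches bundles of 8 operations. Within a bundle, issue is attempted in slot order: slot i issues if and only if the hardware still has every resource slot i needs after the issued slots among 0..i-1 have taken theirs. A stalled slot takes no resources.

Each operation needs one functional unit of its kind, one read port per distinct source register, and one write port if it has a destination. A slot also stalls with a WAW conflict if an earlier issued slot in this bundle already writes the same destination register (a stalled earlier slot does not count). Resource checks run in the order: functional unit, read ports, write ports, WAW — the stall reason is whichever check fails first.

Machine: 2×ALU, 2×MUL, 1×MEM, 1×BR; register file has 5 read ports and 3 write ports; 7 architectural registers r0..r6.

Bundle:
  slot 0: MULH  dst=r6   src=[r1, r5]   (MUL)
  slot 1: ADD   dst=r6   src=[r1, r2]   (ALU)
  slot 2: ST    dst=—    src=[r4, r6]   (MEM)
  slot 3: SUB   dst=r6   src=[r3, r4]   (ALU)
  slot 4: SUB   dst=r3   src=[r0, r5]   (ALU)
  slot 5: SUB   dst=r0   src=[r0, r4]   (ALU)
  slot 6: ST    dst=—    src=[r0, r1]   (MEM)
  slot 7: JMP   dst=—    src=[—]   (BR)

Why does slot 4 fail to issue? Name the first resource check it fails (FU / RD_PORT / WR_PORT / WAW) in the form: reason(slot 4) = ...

reason(slot 4) = RD_PORT

  0. MUL→r6 ⇒ go  {2A/1Mu/1Ld/1B | 3r 2w}
  1. ALU→r6 ⇒ no(WAW)  {2A/1Mu/1Ld/1B | 3r 2w}
  2. MEM ⇒ go  {2A/1Mu/0Ld/1B | 1r 2w}
  3. ALU→r6 ⇒ no(RD_PORT)  {2A/1Mu/0Ld/1B | 1r 2w}
  4. ALU→r3 ⇒ no(RD_PORT)  {2A/1Mu/0Ld/1B | 1r 2w}
  5. ALU→r0 ⇒ no(RD_PORT)  {2A/1Mu/0Ld/1B | 1r 2w}
  6. MEM ⇒ no(FU)  {2A/1Mu/0Ld/1B | 1r 2w}
  7. BR ⇒ go  {2A/1Mu/0Ld/0B | 1r 2w}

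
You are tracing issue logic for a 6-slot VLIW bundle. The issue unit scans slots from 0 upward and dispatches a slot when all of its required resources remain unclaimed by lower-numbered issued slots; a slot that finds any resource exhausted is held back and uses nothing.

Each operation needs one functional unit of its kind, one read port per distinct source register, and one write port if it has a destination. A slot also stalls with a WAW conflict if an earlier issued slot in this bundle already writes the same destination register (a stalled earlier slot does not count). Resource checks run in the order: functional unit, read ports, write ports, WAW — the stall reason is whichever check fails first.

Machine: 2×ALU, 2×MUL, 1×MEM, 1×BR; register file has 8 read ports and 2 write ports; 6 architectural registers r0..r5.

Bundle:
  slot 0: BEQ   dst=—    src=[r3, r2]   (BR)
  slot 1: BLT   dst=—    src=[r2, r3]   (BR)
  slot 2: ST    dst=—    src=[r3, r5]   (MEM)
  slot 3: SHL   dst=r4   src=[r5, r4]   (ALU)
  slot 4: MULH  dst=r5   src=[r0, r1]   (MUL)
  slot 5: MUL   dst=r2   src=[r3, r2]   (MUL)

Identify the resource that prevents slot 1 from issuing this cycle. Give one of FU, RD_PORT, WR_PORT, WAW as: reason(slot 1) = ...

  0. BR ⇒ go  {2A/2Mu/1Ld/0B | 6r 2w}
  1. BR ⇒ no(FU)  {2A/2Mu/1Ld/0B | 6r 2w}
  2. MEM ⇒ go  {2A/2Mu/0Ld/0B | 4r 2w}
  3. ALU→r4 ⇒ go  {1A/2Mu/0Ld/0B | 2r 1w}
  4. MUL→r5 ⇒ go  {1A/1Mu/0Ld/0B | 0r 0w}
  5. MUL→r2 ⇒ no(RD_PORT)  {1A/1Mu/0Ld/0B | 0r 0w}

reason(slot 1) = FU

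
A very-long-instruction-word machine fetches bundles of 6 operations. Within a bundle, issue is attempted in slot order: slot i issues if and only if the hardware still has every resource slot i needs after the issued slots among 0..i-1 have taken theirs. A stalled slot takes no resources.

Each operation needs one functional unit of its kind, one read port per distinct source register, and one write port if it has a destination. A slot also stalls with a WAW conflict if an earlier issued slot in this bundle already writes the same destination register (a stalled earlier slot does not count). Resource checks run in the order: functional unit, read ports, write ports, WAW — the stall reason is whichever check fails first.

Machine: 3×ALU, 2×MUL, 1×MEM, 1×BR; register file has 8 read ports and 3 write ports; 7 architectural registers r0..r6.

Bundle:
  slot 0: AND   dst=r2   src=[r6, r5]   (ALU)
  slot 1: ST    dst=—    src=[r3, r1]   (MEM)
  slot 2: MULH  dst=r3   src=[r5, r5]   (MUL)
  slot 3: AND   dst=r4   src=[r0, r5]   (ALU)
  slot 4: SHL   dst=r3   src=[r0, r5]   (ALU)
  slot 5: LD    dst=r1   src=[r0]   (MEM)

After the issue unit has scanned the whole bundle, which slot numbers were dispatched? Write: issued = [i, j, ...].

(0) want 1×ALU +2rd +1wr — yes → AL2|MU2|ME1|BR1|rd6|wr2
(1) want 1×MEM +2rd +0wr — yes → AL2|MU2|ME0|BR1|rd4|wr2
(2) want 1×MUL +1rd +1wr — yes → AL2|MU1|ME0|BR1|rd3|wr1
(3) want 1×ALU +2rd +1wr — yes → AL1|MU1|ME0|BR1|rd1|wr0
(4) want 1×ALU +2rd +1wr — RD_PORT → AL1|MU1|ME0|BR1|rd1|wr0
(5) want 1×MEM +1rd +1wr — FU → AL1|MU1|ME0|BR1|rd1|wr0

issued = [0, 1, 2, 3]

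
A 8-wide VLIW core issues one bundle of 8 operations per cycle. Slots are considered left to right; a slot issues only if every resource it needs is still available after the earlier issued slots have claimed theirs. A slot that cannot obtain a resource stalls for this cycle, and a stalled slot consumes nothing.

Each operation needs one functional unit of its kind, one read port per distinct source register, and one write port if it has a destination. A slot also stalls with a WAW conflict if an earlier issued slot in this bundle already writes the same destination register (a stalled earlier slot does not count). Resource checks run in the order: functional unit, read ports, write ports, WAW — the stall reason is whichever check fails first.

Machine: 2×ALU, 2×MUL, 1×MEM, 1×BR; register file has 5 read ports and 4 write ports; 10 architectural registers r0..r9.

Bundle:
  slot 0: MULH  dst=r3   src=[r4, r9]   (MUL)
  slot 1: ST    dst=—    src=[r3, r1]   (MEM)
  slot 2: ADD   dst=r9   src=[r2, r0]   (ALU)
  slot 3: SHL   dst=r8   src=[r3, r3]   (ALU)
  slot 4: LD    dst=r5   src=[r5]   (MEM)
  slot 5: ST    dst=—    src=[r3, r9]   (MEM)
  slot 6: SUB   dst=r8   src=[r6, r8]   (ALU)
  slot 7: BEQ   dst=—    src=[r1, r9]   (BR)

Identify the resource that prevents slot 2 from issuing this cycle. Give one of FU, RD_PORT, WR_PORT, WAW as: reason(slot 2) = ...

[0] MUL needs rd=2 wr=1: ok; after: ALU=2 MUL=1 MEM=1 BR=1, R=3, W=3
[1] MEM needs rd=2 wr=0: ok; after: ALU=2 MUL=1 MEM=0 BR=1, R=1, W=3
[2] ALU needs rd=2 wr=1: RD_PORT; after: ALU=2 MUL=1 MEM=0 BR=1, R=1, W=3
[3] ALU needs rd=1 wr=1: ok; after: ALU=1 MUL=1 MEM=0 BR=1, R=0, W=2
[4] MEM needs rd=1 wr=1: FU; after: ALU=1 MUL=1 MEM=0 BR=1, R=0, W=2
[5] MEM needs rd=2 wr=0: FU; after: ALU=1 MUL=1 MEM=0 BR=1, R=0, W=2
[6] ALU needs rd=2 wr=1: RD_PORT; after: ALU=1 MUL=1 MEM=0 BR=1, R=0, W=2
[7] BR needs rd=2 wr=0: RD_PORT; after: ALU=1 MUL=1 MEM=0 BR=1, R=0, W=2

reason(slot 2) = RD_PORT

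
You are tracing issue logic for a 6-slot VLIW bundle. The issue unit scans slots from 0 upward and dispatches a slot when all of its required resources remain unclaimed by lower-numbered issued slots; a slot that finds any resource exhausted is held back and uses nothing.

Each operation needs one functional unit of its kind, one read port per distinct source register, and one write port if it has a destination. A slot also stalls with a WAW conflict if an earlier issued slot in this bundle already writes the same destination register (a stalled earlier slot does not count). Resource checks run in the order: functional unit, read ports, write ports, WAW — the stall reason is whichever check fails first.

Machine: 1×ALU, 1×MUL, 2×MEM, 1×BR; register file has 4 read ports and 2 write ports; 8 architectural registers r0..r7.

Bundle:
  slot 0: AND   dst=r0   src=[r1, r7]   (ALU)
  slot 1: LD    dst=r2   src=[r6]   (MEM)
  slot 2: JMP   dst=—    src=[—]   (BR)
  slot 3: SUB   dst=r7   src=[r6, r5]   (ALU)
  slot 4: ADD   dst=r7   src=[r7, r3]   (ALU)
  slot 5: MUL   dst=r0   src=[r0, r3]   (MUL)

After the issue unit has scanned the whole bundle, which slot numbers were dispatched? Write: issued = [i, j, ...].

issued = [0, 1, 2]

[0] ALU needs rd=2 wr=1: ok; after: ALU=0 MUL=1 MEM=2 BR=1, R=2, W=1
[1] MEM needs rd=1 wr=1: ok; after: ALU=0 MUL=1 MEM=1 BR=1, R=1, W=0
[2] BR needs rd=0 wr=0: ok; after: ALU=0 MUL=1 MEM=1 BR=0, R=1, W=0
[3] ALU needs rd=2 wr=1: FU; after: ALU=0 MUL=1 MEM=1 BR=0, R=1, W=0
[4] ALU needs rd=2 wr=1: FU; after: ALU=0 MUL=1 MEM=1 BR=0, R=1, W=0
[5] MUL needs rd=2 wr=1: RD_PORT; after: ALU=0 MUL=1 MEM=1 BR=0, R=1, W=0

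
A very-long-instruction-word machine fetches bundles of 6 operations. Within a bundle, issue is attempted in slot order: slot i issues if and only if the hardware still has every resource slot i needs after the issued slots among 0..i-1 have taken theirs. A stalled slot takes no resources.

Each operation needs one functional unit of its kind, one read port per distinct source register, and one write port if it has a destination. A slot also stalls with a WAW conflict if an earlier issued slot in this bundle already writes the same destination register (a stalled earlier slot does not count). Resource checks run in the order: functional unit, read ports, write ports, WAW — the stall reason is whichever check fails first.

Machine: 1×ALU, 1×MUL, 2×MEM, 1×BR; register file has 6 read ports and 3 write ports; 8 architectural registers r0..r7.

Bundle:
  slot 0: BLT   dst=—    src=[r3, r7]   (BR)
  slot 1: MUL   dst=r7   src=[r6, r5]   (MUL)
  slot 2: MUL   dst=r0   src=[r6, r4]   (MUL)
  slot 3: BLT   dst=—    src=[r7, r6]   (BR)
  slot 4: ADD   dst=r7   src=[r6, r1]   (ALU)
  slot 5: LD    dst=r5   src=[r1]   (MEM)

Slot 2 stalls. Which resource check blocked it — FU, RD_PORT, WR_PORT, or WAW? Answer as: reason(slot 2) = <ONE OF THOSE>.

  0. BR ⇒ go  {1A/1Mu/2Ld/0B | 4r 3w}
  1. MUL→r7 ⇒ go  {1A/0Mu/2Ld/0B | 2r 2w}
  2. MUL→r0 ⇒ no(FU)  {1A/0Mu/2Ld/0B | 2r 2w}
  3. BR ⇒ no(FU)  {1A/0Mu/2Ld/0B | 2r 2w}
  4. ALU→r7 ⇒ no(WAW)  {1A/0Mu/2Ld/0B | 2r 2w}
  5. MEM→r5 ⇒ go  {1A/0Mu/1Ld/0B | 1r 1w}

reason(slot 2) = FU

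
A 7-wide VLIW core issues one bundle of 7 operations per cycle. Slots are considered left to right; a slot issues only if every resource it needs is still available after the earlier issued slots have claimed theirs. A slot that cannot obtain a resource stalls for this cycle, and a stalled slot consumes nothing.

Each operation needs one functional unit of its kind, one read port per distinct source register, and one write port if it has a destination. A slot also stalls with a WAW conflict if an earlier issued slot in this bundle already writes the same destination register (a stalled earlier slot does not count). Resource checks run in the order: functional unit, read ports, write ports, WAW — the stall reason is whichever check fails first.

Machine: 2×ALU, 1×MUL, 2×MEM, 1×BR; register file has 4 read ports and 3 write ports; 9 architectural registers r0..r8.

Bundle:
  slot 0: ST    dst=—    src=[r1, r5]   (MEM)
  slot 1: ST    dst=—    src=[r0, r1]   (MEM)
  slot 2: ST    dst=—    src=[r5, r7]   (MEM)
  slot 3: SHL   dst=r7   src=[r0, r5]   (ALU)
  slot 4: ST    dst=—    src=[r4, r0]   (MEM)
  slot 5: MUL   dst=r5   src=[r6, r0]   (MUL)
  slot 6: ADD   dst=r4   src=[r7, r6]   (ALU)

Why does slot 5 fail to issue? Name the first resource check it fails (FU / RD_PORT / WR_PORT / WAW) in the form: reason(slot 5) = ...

slot 0 (MEM): ISSUE — free A2,Mu1,Ld1,B1 rp2 wp3
slot 1 (MEM): ISSUE — free A2,Mu1,Ld0,B1 rp0 wp3
slot 2 (MEM): stall FU — free A2,Mu1,Ld0,B1 rp0 wp3
slot 3 (ALU): stall RD_PORT — free A2,Mu1,Ld0,B1 rp0 wp3
slot 4 (MEM): stall FU — free A2,Mu1,Ld0,B1 rp0 wp3
slot 5 (MUL): stall RD_PORT — free A2,Mu1,Ld0,B1 rp0 wp3
slot 6 (ALU): stall RD_PORT — free A2,Mu1,Ld0,B1 rp0 wp3

reason(slot 5) = RD_PORT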